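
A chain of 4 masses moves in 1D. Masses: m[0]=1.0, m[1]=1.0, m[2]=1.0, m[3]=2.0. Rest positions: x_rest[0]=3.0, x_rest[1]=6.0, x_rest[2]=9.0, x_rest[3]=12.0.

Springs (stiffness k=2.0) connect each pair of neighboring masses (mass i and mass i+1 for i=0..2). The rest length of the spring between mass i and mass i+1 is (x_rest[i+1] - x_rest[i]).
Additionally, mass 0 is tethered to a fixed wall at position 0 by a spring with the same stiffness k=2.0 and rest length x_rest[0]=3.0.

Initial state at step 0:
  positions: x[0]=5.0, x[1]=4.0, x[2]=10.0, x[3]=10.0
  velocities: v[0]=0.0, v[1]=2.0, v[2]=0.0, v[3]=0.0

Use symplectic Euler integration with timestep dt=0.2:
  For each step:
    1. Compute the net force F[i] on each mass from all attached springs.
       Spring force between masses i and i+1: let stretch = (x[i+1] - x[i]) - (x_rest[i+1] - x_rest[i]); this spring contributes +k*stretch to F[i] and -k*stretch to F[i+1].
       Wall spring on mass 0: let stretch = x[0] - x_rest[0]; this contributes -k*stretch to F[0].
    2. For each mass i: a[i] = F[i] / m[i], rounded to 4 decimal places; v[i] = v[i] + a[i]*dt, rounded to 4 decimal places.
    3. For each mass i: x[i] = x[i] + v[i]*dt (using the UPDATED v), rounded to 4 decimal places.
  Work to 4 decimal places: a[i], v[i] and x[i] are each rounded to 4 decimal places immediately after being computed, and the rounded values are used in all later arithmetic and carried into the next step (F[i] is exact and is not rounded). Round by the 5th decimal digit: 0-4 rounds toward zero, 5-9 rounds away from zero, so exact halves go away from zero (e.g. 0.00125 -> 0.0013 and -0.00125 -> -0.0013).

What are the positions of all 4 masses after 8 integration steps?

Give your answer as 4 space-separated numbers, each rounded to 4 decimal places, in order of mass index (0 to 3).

Answer: 2.8147 5.9285 8.6977 11.6288

Derivation:
Step 0: x=[5.0000 4.0000 10.0000 10.0000] v=[0.0000 2.0000 0.0000 0.0000]
Step 1: x=[4.5200 4.9600 9.5200 10.1200] v=[-2.4000 4.8000 -2.4000 0.6000]
Step 2: x=[3.7136 6.2496 8.7232 10.3360] v=[-4.0320 6.4480 -3.9840 1.0800]
Step 3: x=[2.8130 7.5342 7.8575 10.6075] v=[-4.5030 6.4230 -4.3283 1.3574]
Step 4: x=[2.0651 8.4670 7.1860 10.8890] v=[-3.7397 4.6638 -3.3576 1.4074]
Step 5: x=[1.6641 8.7851 6.9132 11.1424] v=[-2.0050 1.5906 -1.3640 1.2668]
Step 6: x=[1.6997 8.3838 7.1285 11.3466] v=[0.1778 -2.0066 1.0764 1.0210]
Step 7: x=[2.1340 7.3473 7.7817 11.5021] v=[2.1716 -5.1824 3.2658 0.7774]
Step 8: x=[2.8147 5.9285 8.6977 11.6288] v=[3.4033 -7.0940 4.5802 0.6333]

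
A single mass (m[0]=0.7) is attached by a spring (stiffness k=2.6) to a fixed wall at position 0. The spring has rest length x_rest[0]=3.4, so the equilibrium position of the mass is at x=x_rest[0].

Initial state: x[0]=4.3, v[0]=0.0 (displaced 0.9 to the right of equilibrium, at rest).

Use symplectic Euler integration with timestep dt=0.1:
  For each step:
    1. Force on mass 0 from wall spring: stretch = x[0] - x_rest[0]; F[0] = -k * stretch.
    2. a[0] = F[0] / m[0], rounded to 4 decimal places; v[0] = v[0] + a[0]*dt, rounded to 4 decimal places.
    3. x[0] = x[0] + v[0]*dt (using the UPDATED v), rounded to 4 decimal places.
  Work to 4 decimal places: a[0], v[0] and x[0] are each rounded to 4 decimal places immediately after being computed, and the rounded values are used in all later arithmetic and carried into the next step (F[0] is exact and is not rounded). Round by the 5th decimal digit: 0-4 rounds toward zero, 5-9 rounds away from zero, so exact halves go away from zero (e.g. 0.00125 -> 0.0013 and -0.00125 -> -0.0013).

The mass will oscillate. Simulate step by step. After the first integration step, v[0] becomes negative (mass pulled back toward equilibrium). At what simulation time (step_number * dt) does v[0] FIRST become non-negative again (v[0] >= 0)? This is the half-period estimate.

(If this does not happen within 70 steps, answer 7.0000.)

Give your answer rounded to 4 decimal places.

Answer: 1.7000

Derivation:
Step 0: x=[4.3000] v=[0.0000]
Step 1: x=[4.2666] v=[-0.3343]
Step 2: x=[4.2010] v=[-0.6562]
Step 3: x=[4.1056] v=[-0.9537]
Step 4: x=[3.9840] v=[-1.2158]
Step 5: x=[3.8407] v=[-1.4327]
Step 6: x=[3.6811] v=[-1.5964]
Step 7: x=[3.5110] v=[-1.7008]
Step 8: x=[3.3368] v=[-1.7420]
Step 9: x=[3.1650] v=[-1.7185]
Step 10: x=[3.0019] v=[-1.6312]
Step 11: x=[2.8536] v=[-1.4833]
Step 12: x=[2.7256] v=[-1.2804]
Step 13: x=[2.6226] v=[-1.0299]
Step 14: x=[2.5485] v=[-0.7412]
Step 15: x=[2.5060] v=[-0.4249]
Step 16: x=[2.4967] v=[-0.0928]
Step 17: x=[2.5210] v=[0.2427]
First v>=0 after going negative at step 17, time=1.7000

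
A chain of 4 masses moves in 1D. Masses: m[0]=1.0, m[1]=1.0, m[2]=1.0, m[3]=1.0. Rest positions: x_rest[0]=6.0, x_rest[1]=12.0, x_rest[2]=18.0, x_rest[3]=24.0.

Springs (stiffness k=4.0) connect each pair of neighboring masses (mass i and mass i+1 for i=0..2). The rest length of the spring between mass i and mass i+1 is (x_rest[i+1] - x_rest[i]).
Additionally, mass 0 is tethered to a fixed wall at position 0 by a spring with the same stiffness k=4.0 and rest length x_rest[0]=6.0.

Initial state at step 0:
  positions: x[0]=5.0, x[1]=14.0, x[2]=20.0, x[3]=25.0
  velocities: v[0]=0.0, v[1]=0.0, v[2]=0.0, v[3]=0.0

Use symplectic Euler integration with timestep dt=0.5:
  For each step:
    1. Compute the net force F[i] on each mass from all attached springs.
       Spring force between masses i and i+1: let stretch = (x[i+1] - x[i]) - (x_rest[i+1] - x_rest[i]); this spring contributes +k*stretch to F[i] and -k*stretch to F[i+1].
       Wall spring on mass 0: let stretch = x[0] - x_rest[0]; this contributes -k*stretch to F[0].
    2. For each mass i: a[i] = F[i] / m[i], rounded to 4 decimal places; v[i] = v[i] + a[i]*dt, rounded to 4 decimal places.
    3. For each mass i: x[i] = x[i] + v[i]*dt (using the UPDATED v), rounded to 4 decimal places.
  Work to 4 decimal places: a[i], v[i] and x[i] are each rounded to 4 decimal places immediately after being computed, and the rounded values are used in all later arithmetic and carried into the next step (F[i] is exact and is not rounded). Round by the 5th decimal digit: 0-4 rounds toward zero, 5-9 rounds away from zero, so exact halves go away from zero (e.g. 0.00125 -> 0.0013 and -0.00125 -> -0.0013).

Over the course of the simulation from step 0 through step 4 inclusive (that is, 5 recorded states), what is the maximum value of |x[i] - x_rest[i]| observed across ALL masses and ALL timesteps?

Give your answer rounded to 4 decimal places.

Step 0: x=[5.0000 14.0000 20.0000 25.0000] v=[0.0000 0.0000 0.0000 0.0000]
Step 1: x=[9.0000 11.0000 19.0000 26.0000] v=[8.0000 -6.0000 -2.0000 2.0000]
Step 2: x=[6.0000 14.0000 17.0000 26.0000] v=[-6.0000 6.0000 -4.0000 0.0000]
Step 3: x=[5.0000 12.0000 21.0000 23.0000] v=[-2.0000 -4.0000 8.0000 -6.0000]
Step 4: x=[6.0000 12.0000 18.0000 24.0000] v=[2.0000 0.0000 -6.0000 2.0000]
Max displacement = 3.0000

Answer: 3.0000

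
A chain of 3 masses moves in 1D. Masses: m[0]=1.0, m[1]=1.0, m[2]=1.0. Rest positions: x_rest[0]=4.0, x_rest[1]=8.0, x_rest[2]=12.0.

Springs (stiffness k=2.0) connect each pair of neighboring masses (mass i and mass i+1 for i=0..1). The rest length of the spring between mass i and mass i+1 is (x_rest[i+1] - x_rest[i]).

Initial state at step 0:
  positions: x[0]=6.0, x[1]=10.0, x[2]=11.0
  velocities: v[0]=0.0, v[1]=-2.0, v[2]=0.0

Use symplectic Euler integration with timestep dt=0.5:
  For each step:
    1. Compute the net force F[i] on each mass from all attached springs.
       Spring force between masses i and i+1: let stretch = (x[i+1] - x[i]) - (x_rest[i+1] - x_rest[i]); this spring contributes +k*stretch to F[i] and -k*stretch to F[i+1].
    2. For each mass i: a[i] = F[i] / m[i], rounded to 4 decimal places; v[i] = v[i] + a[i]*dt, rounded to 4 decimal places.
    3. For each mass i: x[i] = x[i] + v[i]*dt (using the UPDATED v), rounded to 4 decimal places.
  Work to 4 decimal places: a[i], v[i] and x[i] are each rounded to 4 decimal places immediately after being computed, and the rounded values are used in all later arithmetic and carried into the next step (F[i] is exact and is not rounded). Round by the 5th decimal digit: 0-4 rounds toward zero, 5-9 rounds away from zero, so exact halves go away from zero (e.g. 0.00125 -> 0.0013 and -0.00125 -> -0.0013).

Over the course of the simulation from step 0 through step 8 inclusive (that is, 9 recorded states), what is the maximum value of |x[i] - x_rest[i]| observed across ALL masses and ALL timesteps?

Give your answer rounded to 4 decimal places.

Answer: 3.6952

Derivation:
Step 0: x=[6.0000 10.0000 11.0000] v=[0.0000 -2.0000 0.0000]
Step 1: x=[6.0000 7.5000 12.5000] v=[0.0000 -5.0000 3.0000]
Step 2: x=[4.7500 6.7500 13.5000] v=[-2.5000 -1.5000 2.0000]
Step 3: x=[2.5000 8.3750 13.1250] v=[-4.5000 3.2500 -0.7500]
Step 4: x=[1.1875 9.4375 12.3750] v=[-2.6250 2.1250 -1.5000]
Step 5: x=[2.0000 7.8438 12.1563] v=[1.6250 -3.1875 -0.4375]
Step 6: x=[3.7344 5.4844 11.7813] v=[3.4688 -4.7188 -0.7500]
Step 7: x=[4.3438 5.3985 10.2579] v=[1.2188 -0.1719 -3.0469]
Step 8: x=[3.4806 7.2149 8.3048] v=[-1.7265 3.6328 -3.9063]
Max displacement = 3.6952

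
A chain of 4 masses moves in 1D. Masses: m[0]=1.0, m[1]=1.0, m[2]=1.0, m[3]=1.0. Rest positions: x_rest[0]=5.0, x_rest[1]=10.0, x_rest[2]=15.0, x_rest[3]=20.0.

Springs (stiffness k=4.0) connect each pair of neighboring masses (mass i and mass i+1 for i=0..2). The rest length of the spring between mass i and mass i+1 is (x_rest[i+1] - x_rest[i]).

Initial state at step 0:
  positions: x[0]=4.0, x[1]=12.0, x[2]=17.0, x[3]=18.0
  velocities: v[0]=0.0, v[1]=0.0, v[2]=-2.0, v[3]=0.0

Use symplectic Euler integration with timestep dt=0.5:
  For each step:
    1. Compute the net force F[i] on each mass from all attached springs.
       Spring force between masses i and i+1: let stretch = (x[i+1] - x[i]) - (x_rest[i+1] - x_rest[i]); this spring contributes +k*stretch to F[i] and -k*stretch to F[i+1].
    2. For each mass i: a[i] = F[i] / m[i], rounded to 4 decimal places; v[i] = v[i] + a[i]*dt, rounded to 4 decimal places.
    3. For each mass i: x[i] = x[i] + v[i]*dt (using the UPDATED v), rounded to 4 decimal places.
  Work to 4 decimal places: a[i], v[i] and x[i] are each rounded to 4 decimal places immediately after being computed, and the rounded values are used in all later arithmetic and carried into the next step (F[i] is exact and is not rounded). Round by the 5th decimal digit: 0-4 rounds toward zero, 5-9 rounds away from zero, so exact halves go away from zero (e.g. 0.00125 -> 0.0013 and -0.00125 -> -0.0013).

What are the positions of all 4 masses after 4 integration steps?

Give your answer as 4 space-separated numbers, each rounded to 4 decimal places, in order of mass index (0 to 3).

Answer: 2.0000 11.0000 16.0000 18.0000

Derivation:
Step 0: x=[4.0000 12.0000 17.0000 18.0000] v=[0.0000 0.0000 -2.0000 0.0000]
Step 1: x=[7.0000 9.0000 12.0000 22.0000] v=[6.0000 -6.0000 -10.0000 8.0000]
Step 2: x=[7.0000 7.0000 14.0000 21.0000] v=[0.0000 -4.0000 4.0000 -2.0000]
Step 3: x=[2.0000 12.0000 16.0000 18.0000] v=[-10.0000 10.0000 4.0000 -6.0000]
Step 4: x=[2.0000 11.0000 16.0000 18.0000] v=[0.0000 -2.0000 0.0000 0.0000]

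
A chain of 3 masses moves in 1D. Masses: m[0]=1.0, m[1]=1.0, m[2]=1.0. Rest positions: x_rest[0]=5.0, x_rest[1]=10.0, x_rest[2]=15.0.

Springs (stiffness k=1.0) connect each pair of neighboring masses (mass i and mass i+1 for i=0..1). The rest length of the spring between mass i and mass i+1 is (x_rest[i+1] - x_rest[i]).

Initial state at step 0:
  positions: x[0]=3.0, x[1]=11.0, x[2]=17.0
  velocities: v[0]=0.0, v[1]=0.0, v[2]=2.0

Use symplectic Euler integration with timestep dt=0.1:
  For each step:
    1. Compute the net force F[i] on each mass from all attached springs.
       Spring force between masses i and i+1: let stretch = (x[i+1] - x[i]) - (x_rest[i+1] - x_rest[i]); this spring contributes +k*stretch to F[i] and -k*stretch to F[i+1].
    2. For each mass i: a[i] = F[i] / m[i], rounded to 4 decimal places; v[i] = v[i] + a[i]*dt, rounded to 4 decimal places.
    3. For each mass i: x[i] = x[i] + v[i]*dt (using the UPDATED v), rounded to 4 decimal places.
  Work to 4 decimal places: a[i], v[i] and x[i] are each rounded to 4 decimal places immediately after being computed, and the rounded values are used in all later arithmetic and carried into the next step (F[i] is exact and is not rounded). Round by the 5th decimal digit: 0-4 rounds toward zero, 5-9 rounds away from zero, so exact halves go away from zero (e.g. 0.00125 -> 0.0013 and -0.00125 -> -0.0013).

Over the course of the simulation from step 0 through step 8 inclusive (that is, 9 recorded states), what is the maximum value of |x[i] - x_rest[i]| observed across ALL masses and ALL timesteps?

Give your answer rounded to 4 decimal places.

Answer: 3.0639

Derivation:
Step 0: x=[3.0000 11.0000 17.0000] v=[0.0000 0.0000 2.0000]
Step 1: x=[3.0300 10.9800 17.1900] v=[0.3000 -0.2000 1.9000]
Step 2: x=[3.0895 10.9426 17.3679] v=[0.5950 -0.3740 1.7790]
Step 3: x=[3.1775 10.8909 17.5316] v=[0.8803 -0.5168 1.6365]
Step 4: x=[3.2927 10.8285 17.6788] v=[1.1516 -0.6241 1.4724]
Step 5: x=[3.4332 10.7592 17.8075] v=[1.4052 -0.6927 1.2874]
Step 6: x=[3.5970 10.6872 17.9158] v=[1.6378 -0.7205 1.0826]
Step 7: x=[3.7817 10.6165 18.0018] v=[1.8468 -0.7067 0.8597]
Step 8: x=[3.9847 10.5513 18.0639] v=[2.0303 -0.6517 0.6212]
Max displacement = 3.0639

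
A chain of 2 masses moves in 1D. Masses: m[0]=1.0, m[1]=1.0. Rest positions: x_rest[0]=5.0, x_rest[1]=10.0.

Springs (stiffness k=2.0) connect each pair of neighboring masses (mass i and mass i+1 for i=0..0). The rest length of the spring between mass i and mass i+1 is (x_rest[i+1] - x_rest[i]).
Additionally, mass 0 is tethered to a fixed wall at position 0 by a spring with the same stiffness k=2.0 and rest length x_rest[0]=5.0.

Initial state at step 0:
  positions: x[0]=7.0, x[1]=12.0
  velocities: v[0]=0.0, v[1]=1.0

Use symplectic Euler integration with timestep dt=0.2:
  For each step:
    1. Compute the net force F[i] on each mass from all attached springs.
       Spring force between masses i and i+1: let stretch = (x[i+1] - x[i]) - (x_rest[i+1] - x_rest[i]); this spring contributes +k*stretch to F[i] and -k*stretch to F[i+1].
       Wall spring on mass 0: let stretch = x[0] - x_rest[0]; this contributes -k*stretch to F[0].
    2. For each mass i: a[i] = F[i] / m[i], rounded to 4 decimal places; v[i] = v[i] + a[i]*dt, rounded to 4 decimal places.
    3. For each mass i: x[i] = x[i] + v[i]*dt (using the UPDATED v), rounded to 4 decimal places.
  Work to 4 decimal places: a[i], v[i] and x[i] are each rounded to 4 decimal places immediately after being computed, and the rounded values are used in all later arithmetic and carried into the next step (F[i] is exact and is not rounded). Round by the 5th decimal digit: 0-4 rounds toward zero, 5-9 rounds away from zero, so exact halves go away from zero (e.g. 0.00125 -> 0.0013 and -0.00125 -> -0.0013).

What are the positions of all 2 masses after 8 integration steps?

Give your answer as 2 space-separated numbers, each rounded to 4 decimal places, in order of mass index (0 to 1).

Step 0: x=[7.0000 12.0000] v=[0.0000 1.0000]
Step 1: x=[6.8400 12.2000] v=[-0.8000 1.0000]
Step 2: x=[6.5616 12.3712] v=[-1.3920 0.8560]
Step 3: x=[6.2230 12.4776] v=[-1.6928 0.5322]
Step 4: x=[5.8870 12.4837] v=[-1.6802 0.0304]
Step 5: x=[5.6077 12.3620] v=[-1.3963 -0.6083]
Step 6: x=[5.4202 12.1000] v=[-0.9377 -1.3100]
Step 7: x=[5.3334 11.7036] v=[-0.4339 -1.9819]
Step 8: x=[5.3296 11.1976] v=[-0.0192 -2.5300]

Answer: 5.3296 11.1976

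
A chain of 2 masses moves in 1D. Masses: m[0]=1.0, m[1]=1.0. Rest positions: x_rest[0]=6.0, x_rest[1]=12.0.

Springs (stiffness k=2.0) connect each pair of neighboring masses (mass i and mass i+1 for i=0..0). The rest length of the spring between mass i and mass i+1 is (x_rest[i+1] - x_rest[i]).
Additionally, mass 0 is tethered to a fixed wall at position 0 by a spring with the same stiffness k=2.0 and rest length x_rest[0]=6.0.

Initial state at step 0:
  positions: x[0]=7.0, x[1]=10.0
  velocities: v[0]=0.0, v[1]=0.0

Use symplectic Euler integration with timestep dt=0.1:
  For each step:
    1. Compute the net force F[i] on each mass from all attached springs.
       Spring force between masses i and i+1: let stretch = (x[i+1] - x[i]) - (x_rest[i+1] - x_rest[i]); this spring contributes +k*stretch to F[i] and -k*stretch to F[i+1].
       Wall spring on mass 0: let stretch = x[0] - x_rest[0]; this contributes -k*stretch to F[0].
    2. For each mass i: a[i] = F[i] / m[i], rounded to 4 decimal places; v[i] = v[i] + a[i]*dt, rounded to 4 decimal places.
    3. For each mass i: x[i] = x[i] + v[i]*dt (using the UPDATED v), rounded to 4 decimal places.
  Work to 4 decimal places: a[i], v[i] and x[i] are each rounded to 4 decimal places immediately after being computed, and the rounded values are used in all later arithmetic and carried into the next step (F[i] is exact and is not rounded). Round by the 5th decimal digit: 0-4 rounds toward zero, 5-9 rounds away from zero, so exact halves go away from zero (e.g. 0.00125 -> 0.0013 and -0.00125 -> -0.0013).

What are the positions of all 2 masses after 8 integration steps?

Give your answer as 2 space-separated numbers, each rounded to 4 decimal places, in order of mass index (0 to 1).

Step 0: x=[7.0000 10.0000] v=[0.0000 0.0000]
Step 1: x=[6.9200 10.0600] v=[-0.8000 0.6000]
Step 2: x=[6.7644 10.1772] v=[-1.5560 1.1720]
Step 3: x=[6.5418 10.3461] v=[-2.2263 1.6894]
Step 4: x=[6.2644 10.5590] v=[-2.7738 2.1285]
Step 5: x=[5.9476 10.8060] v=[-3.1678 2.4696]
Step 6: x=[5.6090 11.0758] v=[-3.3856 2.6979]
Step 7: x=[5.2676 11.3563] v=[-3.4140 2.8045]
Step 8: x=[4.9426 11.6350] v=[-3.2498 2.7868]

Answer: 4.9426 11.6350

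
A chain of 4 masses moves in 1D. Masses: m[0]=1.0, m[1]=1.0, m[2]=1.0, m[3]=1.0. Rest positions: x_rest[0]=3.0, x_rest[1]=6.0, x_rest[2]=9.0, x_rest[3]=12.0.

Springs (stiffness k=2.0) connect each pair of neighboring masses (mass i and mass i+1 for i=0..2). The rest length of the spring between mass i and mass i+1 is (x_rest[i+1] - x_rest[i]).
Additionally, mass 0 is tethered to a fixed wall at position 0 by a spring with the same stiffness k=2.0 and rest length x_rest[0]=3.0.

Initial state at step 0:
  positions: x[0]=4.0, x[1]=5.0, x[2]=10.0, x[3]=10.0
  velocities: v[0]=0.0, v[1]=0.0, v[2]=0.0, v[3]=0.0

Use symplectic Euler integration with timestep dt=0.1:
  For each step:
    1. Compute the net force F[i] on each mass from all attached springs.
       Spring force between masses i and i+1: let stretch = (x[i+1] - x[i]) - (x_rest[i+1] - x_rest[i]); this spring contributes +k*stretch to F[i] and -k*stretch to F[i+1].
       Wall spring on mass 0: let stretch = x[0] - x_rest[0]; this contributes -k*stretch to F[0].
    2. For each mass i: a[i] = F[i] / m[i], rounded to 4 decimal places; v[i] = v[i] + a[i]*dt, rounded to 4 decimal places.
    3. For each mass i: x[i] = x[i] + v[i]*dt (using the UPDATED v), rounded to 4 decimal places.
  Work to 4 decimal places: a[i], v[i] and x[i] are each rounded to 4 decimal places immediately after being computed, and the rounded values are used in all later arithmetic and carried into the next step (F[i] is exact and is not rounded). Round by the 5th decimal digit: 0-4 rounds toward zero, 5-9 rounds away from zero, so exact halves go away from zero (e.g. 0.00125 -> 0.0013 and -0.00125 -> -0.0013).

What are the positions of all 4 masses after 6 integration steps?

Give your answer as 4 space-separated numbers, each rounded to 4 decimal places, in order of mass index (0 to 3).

Step 0: x=[4.0000 5.0000 10.0000 10.0000] v=[0.0000 0.0000 0.0000 0.0000]
Step 1: x=[3.9400 5.0800 9.9000 10.0600] v=[-0.6000 0.8000 -1.0000 0.6000]
Step 2: x=[3.8240 5.2336 9.7068 10.1768] v=[-1.1600 1.5360 -1.9320 1.1680]
Step 3: x=[3.6597 5.4485 9.4335 10.3442] v=[-1.6429 2.1487 -2.7326 1.6740]
Step 4: x=[3.4580 5.7073 9.0988 10.5534] v=[-2.0171 2.5879 -3.3475 2.0919]
Step 5: x=[3.2321 5.9889 8.7253 10.7935] v=[-2.2588 2.8163 -3.7349 2.4010]
Step 6: x=[2.9967 6.2701 8.3385 11.0522] v=[-2.3539 2.8122 -3.8685 2.5874]

Answer: 2.9967 6.2701 8.3385 11.0522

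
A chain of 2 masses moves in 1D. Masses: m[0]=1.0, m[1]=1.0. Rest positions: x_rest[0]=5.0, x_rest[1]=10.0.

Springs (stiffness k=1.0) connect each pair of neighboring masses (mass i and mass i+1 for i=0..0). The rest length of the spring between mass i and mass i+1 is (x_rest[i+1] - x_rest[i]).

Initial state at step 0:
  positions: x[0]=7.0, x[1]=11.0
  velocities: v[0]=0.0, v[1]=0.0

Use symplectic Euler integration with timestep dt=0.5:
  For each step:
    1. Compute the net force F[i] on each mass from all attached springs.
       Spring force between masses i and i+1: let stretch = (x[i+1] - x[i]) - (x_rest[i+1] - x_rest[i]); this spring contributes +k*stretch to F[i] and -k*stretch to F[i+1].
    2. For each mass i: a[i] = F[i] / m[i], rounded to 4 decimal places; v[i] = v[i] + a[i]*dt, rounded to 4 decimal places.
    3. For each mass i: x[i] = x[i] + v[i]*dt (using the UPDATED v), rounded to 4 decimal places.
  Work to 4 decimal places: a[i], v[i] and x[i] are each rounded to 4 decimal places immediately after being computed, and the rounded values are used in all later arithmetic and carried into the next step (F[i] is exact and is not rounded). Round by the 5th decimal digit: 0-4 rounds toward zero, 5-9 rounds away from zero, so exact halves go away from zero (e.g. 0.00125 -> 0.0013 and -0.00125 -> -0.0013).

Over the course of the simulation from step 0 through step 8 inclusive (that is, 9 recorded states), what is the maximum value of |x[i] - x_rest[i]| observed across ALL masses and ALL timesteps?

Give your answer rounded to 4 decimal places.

Answer: 2.0313

Derivation:
Step 0: x=[7.0000 11.0000] v=[0.0000 0.0000]
Step 1: x=[6.7500 11.2500] v=[-0.5000 0.5000]
Step 2: x=[6.3750 11.6250] v=[-0.7500 0.7500]
Step 3: x=[6.0625 11.9375] v=[-0.6250 0.6250]
Step 4: x=[5.9688 12.0313] v=[-0.1875 0.1875]
Step 5: x=[6.1407 11.8594] v=[0.3438 -0.3438]
Step 6: x=[6.4923 11.5078] v=[0.7032 -0.7032]
Step 7: x=[6.8478 11.1523] v=[0.7110 -0.7110]
Step 8: x=[7.0295 10.9707] v=[0.3633 -0.3633]
Max displacement = 2.0313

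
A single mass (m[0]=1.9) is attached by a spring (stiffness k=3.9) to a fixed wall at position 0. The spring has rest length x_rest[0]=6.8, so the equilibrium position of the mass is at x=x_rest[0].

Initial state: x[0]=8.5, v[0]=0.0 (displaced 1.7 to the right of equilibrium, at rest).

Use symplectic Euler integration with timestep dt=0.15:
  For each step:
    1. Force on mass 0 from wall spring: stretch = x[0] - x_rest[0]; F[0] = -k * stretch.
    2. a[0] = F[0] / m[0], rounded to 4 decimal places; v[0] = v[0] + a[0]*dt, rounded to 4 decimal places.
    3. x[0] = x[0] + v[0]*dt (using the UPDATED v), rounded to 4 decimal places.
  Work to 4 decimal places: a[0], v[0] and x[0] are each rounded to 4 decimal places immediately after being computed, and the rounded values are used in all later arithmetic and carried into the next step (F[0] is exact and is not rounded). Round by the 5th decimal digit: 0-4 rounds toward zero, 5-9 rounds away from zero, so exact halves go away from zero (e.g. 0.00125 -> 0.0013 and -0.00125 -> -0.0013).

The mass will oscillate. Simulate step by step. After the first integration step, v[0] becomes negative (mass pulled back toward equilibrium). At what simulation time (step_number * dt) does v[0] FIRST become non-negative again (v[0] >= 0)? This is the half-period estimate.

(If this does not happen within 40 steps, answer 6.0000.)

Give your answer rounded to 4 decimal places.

Step 0: x=[8.5000] v=[0.0000]
Step 1: x=[8.4215] v=[-0.5234]
Step 2: x=[8.2681] v=[-1.0226]
Step 3: x=[8.0469] v=[-1.4746]
Step 4: x=[7.7681] v=[-1.8585]
Step 5: x=[7.4446] v=[-2.1566]
Step 6: x=[7.0913] v=[-2.3551]
Step 7: x=[6.7246] v=[-2.4448]
Step 8: x=[6.3614] v=[-2.4216]
Step 9: x=[6.0184] v=[-2.2866]
Step 10: x=[5.7115] v=[-2.0460]
Step 11: x=[5.4549] v=[-1.7109]
Step 12: x=[5.2604] v=[-1.2968]
Step 13: x=[5.1370] v=[-0.8228]
Step 14: x=[5.0904] v=[-0.3108]
Step 15: x=[5.1227] v=[0.2156]
First v>=0 after going negative at step 15, time=2.2500

Answer: 2.2500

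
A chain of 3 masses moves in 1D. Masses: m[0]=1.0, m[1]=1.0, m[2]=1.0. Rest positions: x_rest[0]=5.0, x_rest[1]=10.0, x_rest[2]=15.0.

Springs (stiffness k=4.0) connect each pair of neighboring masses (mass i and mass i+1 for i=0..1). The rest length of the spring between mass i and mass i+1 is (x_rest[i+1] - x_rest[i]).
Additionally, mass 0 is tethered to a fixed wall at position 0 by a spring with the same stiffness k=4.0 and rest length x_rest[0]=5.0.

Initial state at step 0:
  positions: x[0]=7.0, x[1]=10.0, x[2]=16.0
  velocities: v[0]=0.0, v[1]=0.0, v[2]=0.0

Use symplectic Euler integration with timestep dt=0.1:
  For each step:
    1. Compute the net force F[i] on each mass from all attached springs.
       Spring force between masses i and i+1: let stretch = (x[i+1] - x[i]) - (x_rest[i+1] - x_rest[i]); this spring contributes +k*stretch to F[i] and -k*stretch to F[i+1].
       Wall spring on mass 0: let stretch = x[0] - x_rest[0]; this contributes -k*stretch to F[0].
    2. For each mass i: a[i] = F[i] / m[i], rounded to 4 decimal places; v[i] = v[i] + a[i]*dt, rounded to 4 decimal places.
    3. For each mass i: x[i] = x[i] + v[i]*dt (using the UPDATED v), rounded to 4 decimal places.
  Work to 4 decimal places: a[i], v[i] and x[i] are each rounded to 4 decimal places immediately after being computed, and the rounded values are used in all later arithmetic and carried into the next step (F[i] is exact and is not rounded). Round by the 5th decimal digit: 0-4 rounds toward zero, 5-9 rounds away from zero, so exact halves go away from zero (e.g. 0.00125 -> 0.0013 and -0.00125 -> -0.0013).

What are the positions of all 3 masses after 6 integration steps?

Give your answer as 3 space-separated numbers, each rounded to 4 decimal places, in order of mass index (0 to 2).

Step 0: x=[7.0000 10.0000 16.0000] v=[0.0000 0.0000 0.0000]
Step 1: x=[6.8400 10.1200 15.9600] v=[-1.6000 1.2000 -0.4000]
Step 2: x=[6.5376 10.3424 15.8864] v=[-3.0240 2.2240 -0.7360]
Step 3: x=[6.1259 10.6344 15.7910] v=[-4.1171 2.9197 -0.9536]
Step 4: x=[5.6495 10.9523 15.6894] v=[-4.7641 3.1789 -1.0162]
Step 5: x=[5.1592 11.2476 15.5983] v=[-4.9028 2.9526 -0.9110]
Step 6: x=[4.7061 11.4734 15.5332] v=[-4.5311 2.2575 -0.6513]

Answer: 4.7061 11.4734 15.5332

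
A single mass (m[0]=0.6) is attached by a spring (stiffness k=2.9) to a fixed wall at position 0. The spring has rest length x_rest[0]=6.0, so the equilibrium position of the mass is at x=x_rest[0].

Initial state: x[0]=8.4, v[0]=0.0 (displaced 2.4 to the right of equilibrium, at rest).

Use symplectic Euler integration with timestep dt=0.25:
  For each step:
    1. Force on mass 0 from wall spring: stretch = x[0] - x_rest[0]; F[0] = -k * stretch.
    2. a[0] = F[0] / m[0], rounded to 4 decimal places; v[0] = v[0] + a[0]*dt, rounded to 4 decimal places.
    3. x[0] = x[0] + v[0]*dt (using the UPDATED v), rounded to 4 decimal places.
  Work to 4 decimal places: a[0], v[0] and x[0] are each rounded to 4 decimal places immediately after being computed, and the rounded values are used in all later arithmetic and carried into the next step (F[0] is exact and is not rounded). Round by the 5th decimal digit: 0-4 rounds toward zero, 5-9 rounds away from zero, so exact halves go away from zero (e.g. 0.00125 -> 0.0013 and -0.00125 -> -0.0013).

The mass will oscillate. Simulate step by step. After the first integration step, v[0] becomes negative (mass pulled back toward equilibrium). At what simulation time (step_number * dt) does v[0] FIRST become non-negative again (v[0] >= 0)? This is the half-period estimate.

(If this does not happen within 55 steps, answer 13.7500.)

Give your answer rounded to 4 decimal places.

Answer: 1.5000

Derivation:
Step 0: x=[8.4000] v=[0.0000]
Step 1: x=[7.6750] v=[-2.9000]
Step 2: x=[6.4440] v=[-4.9240]
Step 3: x=[5.0789] v=[-5.4605]
Step 4: x=[3.9920] v=[-4.3475]
Step 5: x=[3.5117] v=[-1.9212]
Step 6: x=[3.7831] v=[1.0855]
First v>=0 after going negative at step 6, time=1.5000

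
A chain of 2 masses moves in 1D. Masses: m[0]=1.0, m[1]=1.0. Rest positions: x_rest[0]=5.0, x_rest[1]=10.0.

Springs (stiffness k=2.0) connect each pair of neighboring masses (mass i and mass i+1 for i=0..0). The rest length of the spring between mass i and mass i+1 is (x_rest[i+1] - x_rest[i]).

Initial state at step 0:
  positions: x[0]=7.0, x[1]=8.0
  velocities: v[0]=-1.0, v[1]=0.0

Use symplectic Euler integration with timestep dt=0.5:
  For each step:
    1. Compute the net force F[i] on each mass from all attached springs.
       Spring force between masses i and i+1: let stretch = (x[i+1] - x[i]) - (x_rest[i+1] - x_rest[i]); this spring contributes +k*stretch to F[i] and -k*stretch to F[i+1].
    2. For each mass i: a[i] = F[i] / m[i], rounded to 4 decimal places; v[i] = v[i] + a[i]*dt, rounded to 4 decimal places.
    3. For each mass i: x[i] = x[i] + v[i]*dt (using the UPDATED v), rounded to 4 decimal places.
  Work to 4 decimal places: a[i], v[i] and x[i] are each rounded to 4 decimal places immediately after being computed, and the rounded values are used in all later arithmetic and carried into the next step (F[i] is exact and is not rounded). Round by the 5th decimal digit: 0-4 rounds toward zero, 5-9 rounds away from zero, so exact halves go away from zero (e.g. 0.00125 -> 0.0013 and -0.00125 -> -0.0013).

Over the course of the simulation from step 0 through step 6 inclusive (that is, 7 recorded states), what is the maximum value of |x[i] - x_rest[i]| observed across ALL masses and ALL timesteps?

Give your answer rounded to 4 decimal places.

Step 0: x=[7.0000 8.0000] v=[-1.0000 0.0000]
Step 1: x=[4.5000 10.0000] v=[-5.0000 4.0000]
Step 2: x=[2.2500 11.7500] v=[-4.5000 3.5000]
Step 3: x=[2.2500 11.2500] v=[0.0000 -1.0000]
Step 4: x=[4.2500 8.7500] v=[4.0000 -5.0000]
Step 5: x=[6.0000 6.5000] v=[3.5000 -4.5000]
Step 6: x=[5.5000 6.5000] v=[-1.0000 0.0000]
Max displacement = 3.5000

Answer: 3.5000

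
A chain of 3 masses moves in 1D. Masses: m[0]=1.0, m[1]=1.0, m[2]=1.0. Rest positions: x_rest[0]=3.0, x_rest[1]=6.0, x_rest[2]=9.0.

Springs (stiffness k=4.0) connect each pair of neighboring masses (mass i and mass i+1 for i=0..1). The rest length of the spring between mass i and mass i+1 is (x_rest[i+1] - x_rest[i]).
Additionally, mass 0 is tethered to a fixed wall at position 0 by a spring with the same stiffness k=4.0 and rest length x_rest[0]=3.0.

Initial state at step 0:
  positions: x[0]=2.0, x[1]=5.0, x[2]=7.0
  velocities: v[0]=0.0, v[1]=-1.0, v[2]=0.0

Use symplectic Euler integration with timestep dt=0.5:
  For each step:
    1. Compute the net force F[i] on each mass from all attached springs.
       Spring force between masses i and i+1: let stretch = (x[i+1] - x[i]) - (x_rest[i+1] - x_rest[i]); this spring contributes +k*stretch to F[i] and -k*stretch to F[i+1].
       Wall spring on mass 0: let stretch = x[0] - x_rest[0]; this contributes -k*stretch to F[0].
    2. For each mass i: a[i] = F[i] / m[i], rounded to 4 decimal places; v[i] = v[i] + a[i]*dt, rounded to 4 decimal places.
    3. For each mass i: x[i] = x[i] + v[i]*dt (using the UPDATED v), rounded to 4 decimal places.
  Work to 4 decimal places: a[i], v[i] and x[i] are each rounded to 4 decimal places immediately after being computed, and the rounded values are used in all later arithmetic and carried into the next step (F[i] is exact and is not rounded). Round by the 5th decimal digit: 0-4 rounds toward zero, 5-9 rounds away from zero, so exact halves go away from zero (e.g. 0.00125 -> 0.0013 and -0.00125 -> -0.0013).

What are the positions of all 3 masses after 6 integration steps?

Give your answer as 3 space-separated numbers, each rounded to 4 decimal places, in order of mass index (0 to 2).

Step 0: x=[2.0000 5.0000 7.0000] v=[0.0000 -1.0000 0.0000]
Step 1: x=[3.0000 3.5000 8.0000] v=[2.0000 -3.0000 2.0000]
Step 2: x=[1.5000 6.0000 7.5000] v=[-3.0000 5.0000 -1.0000]
Step 3: x=[3.0000 5.5000 8.5000] v=[3.0000 -1.0000 2.0000]
Step 4: x=[4.0000 5.5000 9.5000] v=[2.0000 0.0000 2.0000]
Step 5: x=[2.5000 8.0000 9.5000] v=[-3.0000 5.0000 0.0000]
Step 6: x=[4.0000 6.5000 11.0000] v=[3.0000 -3.0000 3.0000]

Answer: 4.0000 6.5000 11.0000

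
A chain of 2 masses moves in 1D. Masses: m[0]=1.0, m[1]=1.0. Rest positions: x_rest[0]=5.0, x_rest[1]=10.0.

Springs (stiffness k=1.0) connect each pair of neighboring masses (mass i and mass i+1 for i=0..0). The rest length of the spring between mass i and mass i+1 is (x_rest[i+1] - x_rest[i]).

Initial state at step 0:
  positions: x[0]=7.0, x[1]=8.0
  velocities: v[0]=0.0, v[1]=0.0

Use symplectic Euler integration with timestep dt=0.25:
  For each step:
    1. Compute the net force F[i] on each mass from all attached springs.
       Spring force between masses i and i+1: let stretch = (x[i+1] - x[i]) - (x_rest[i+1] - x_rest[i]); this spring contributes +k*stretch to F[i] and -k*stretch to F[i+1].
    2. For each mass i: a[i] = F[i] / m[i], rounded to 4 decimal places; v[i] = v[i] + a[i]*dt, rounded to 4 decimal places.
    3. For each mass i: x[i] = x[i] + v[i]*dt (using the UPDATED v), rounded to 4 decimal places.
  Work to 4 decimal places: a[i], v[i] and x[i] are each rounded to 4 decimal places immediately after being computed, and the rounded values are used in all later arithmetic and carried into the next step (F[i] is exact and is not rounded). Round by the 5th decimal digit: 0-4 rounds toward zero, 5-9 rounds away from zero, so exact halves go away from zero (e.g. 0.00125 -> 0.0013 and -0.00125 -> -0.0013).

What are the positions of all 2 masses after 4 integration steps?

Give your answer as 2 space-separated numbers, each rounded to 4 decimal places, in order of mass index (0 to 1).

Answer: 4.9420 10.0582

Derivation:
Step 0: x=[7.0000 8.0000] v=[0.0000 0.0000]
Step 1: x=[6.7500 8.2500] v=[-1.0000 1.0000]
Step 2: x=[6.2813 8.7188] v=[-1.8750 1.8750]
Step 3: x=[5.6524 9.3477] v=[-2.5156 2.5156]
Step 4: x=[4.9420 10.0582] v=[-2.8418 2.8418]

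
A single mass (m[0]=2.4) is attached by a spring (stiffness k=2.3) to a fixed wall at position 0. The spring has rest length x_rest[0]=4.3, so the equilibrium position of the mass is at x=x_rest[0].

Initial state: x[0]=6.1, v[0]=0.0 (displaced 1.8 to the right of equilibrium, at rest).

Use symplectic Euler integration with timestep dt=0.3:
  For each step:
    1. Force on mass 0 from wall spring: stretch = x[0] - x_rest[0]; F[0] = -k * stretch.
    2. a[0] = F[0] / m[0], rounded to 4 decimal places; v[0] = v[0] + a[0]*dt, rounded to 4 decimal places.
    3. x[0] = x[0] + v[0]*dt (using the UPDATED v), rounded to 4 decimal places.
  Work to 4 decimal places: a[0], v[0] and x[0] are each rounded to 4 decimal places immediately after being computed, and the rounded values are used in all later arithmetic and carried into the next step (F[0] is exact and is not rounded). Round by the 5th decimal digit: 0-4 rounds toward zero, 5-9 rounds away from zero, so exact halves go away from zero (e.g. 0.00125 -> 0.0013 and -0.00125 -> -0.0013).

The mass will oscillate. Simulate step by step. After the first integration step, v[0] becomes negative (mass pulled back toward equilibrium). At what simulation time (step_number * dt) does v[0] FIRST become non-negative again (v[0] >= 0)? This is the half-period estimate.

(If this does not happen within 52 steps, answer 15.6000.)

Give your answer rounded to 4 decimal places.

Step 0: x=[6.1000] v=[0.0000]
Step 1: x=[5.9448] v=[-0.5175]
Step 2: x=[5.6477] v=[-0.9904]
Step 3: x=[5.2343] v=[-1.3779]
Step 4: x=[4.7404] v=[-1.6465]
Step 5: x=[4.2085] v=[-1.7731]
Step 6: x=[3.6845] v=[-1.7468]
Step 7: x=[3.2136] v=[-1.5698]
Step 8: x=[2.8364] v=[-1.2575]
Step 9: x=[2.5854] v=[-0.8367]
Step 10: x=[2.4823] v=[-0.3437]
Step 11: x=[2.5360] v=[0.1789]
First v>=0 after going negative at step 11, time=3.3000

Answer: 3.3000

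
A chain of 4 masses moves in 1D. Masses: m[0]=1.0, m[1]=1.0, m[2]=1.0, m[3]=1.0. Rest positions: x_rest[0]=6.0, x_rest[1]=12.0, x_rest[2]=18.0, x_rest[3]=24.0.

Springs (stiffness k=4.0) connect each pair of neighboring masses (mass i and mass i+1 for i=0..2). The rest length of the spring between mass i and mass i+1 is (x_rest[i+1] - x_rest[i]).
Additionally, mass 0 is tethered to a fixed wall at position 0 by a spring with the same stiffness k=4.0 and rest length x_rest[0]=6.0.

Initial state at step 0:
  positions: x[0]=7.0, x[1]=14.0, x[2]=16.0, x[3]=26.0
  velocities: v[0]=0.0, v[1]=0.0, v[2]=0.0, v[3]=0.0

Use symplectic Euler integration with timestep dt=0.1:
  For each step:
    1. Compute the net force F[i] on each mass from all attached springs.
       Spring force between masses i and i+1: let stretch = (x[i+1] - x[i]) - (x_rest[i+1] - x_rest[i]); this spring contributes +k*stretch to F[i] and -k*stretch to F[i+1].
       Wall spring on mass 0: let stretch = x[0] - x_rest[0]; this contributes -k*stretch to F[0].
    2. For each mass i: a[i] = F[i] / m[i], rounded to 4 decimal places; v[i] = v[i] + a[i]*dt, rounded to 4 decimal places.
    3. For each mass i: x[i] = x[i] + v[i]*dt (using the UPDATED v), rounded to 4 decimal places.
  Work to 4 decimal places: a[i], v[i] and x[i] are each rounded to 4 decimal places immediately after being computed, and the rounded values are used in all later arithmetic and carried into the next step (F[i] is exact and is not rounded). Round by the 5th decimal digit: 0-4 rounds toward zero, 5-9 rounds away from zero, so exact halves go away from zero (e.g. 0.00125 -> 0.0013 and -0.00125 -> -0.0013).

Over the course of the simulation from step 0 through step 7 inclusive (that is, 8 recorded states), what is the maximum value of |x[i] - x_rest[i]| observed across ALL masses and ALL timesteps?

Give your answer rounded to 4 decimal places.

Answer: 2.8900

Derivation:
Step 0: x=[7.0000 14.0000 16.0000 26.0000] v=[0.0000 0.0000 0.0000 0.0000]
Step 1: x=[7.0000 13.8000 16.3200 25.8400] v=[0.0000 -2.0000 3.2000 -1.6000]
Step 2: x=[6.9920 13.4288 16.9200 25.5392] v=[-0.0800 -3.7120 6.0000 -3.0080]
Step 3: x=[6.9618 12.9398 17.7251 25.1336] v=[-0.3021 -4.8902 8.0512 -4.0557]
Step 4: x=[6.8922 12.4031 18.6352 24.6717] v=[-0.6956 -5.3673 9.1005 -4.6191]
Step 5: x=[6.7674 11.8952 19.5374 24.2083] v=[-1.2481 -5.0788 9.0223 -4.6337]
Step 6: x=[6.5770 11.4879 20.3208 23.7981] v=[-1.9039 -4.0730 7.8338 -4.1021]
Step 7: x=[6.3200 11.2375 20.8900 23.4888] v=[-2.5703 -2.5042 5.6916 -3.0930]
Max displacement = 2.8900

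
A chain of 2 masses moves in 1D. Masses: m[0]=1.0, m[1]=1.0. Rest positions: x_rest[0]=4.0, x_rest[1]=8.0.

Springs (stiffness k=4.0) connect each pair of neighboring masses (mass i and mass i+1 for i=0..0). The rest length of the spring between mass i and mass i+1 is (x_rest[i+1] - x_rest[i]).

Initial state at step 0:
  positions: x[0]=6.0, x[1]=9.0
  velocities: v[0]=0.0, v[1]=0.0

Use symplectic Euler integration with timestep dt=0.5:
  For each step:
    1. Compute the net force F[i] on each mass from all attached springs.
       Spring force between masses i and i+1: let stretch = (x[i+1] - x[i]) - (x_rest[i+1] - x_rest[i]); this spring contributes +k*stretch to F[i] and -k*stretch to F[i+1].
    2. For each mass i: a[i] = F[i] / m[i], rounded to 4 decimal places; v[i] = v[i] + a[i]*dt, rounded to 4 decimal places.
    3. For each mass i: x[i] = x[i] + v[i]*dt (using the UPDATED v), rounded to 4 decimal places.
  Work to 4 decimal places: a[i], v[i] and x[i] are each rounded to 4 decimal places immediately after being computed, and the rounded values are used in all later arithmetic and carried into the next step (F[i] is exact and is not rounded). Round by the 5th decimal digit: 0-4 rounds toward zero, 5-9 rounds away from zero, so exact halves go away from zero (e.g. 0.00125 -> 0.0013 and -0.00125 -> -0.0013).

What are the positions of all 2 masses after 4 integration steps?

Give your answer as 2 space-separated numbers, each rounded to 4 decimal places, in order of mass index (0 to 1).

Answer: 6.0000 9.0000

Derivation:
Step 0: x=[6.0000 9.0000] v=[0.0000 0.0000]
Step 1: x=[5.0000 10.0000] v=[-2.0000 2.0000]
Step 2: x=[5.0000 10.0000] v=[0.0000 0.0000]
Step 3: x=[6.0000 9.0000] v=[2.0000 -2.0000]
Step 4: x=[6.0000 9.0000] v=[0.0000 0.0000]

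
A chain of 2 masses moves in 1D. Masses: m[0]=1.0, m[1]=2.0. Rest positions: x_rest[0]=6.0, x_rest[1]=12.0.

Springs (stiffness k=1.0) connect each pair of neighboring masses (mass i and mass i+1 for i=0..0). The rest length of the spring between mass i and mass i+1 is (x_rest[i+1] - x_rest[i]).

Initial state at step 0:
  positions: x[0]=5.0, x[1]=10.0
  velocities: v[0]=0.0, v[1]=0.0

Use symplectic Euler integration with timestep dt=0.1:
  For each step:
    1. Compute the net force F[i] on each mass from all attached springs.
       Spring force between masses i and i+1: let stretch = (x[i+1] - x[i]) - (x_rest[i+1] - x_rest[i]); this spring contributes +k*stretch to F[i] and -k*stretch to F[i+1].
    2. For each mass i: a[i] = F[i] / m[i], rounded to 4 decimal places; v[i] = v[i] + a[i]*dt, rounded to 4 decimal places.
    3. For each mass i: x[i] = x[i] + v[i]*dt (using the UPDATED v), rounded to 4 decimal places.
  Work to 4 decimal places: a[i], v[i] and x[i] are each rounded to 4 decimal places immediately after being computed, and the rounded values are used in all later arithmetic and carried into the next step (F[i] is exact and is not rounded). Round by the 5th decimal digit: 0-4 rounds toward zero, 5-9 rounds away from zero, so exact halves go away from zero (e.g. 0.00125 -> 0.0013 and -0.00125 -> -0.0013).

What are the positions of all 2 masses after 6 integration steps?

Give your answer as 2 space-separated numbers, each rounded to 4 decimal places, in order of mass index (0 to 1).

Step 0: x=[5.0000 10.0000] v=[0.0000 0.0000]
Step 1: x=[4.9900 10.0050] v=[-0.1000 0.0500]
Step 2: x=[4.9702 10.0149] v=[-0.1985 0.0993]
Step 3: x=[4.9408 10.0296] v=[-0.2940 0.1471]
Step 4: x=[4.9023 10.0489] v=[-0.3851 0.1927]
Step 5: x=[4.8553 10.0724] v=[-0.4704 0.2354]
Step 6: x=[4.8004 10.0999] v=[-0.5487 0.2746]

Answer: 4.8004 10.0999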